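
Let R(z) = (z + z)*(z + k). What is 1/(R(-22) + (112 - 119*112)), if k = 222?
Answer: -1/22016 ≈ -4.5422e-5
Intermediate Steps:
R(z) = 2*z*(222 + z) (R(z) = (z + z)*(z + 222) = (2*z)*(222 + z) = 2*z*(222 + z))
1/(R(-22) + (112 - 119*112)) = 1/(2*(-22)*(222 - 22) + (112 - 119*112)) = 1/(2*(-22)*200 + (112 - 13328)) = 1/(-8800 - 13216) = 1/(-22016) = -1/22016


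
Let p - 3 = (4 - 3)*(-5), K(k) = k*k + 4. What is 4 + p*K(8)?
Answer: -132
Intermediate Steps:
K(k) = 4 + k² (K(k) = k² + 4 = 4 + k²)
p = -2 (p = 3 + (4 - 3)*(-5) = 3 + 1*(-5) = 3 - 5 = -2)
4 + p*K(8) = 4 - 2*(4 + 8²) = 4 - 2*(4 + 64) = 4 - 2*68 = 4 - 136 = -132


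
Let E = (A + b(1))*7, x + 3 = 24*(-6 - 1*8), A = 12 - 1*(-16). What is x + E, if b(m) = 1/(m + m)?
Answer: -279/2 ≈ -139.50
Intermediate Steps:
A = 28 (A = 12 + 16 = 28)
x = -339 (x = -3 + 24*(-6 - 1*8) = -3 + 24*(-6 - 8) = -3 + 24*(-14) = -3 - 336 = -339)
b(m) = 1/(2*m)
E = 399/2 (E = (28 + (½)/1)*7 = (28 + (½)*1)*7 = (28 + ½)*7 = (57/2)*7 = 399/2 ≈ 199.50)
x + E = -339 + 399/2 = -279/2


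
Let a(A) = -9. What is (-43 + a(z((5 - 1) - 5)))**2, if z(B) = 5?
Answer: 2704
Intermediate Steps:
(-43 + a(z((5 - 1) - 5)))**2 = (-43 - 9)**2 = (-52)**2 = 2704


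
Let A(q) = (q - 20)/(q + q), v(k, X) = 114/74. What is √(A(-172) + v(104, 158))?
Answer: 3*√590261/1591 ≈ 1.4487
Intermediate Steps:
v(k, X) = 57/37 (v(k, X) = 114*(1/74) = 57/37)
A(q) = (-20 + q)/(2*q) (A(q) = (-20 + q)/((2*q)) = (-20 + q)*(1/(2*q)) = (-20 + q)/(2*q))
√(A(-172) + v(104, 158)) = √((½)*(-20 - 172)/(-172) + 57/37) = √((½)*(-1/172)*(-192) + 57/37) = √(24/43 + 57/37) = √(3339/1591) = 3*√590261/1591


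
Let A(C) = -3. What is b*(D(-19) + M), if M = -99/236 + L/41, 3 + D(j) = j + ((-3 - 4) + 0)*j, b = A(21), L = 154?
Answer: -3318963/9676 ≈ -343.01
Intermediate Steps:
b = -3
D(j) = -3 - 6*j (D(j) = -3 + (j + ((-3 - 4) + 0)*j) = -3 + (j + (-7 + 0)*j) = -3 + (j - 7*j) = -3 - 6*j)
M = 32285/9676 (M = -99/236 + 154/41 = 32285/9676 ≈ 3.3366)
b*(D(-19) + M) = -3*((-3 - 6*(-19)) + 32285/9676) = -3*((-3 + 114) + 32285/9676) = -3*(111 + 32285/9676) = -3*1106321/9676 = -3318963/9676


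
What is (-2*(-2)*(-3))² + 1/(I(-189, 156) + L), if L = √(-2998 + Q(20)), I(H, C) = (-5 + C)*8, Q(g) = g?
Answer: 105282028/731121 - I*√2978/1462242 ≈ 144.0 - 3.732e-5*I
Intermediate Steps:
I(H, C) = -40 + 8*C
L = I*√2978 (L = √(-2998 + 20) = √(-2978) = I*√2978 ≈ 54.571*I)
(-2*(-2)*(-3))² + 1/(I(-189, 156) + L) = (-2*(-2)*(-3))² + 1/((-40 + 8*156) + I*√2978) = (4*(-3))² + 1/((-40 + 1248) + I*√2978) = (-12)² + 1/(1208 + I*√2978) = 144 + 1/(1208 + I*√2978)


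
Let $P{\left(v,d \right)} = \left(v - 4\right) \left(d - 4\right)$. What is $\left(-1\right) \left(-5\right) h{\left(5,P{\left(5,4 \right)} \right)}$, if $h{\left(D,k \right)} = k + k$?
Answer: $0$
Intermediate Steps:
$P{\left(v,d \right)} = \left(-4 + d\right) \left(-4 + v\right)$ ($P{\left(v,d \right)} = \left(-4 + v\right) \left(-4 + d\right) = \left(-4 + d\right) \left(-4 + v\right)$)
$h{\left(D,k \right)} = 2 k$
$\left(-1\right) \left(-5\right) h{\left(5,P{\left(5,4 \right)} \right)} = \left(-1\right) \left(-5\right) 2 \left(16 - 16 - 20 + 4 \cdot 5\right) = 5 \cdot 2 \left(16 - 16 - 20 + 20\right) = 5 \cdot 2 \cdot 0 = 5 \cdot 0 = 0$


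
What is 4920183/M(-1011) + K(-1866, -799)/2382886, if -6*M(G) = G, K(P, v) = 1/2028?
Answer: 47553497923088065/1628550076296 ≈ 29200.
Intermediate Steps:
K(P, v) = 1/2028
M(G) = -G/6
4920183/M(-1011) + K(-1866, -799)/2382886 = 4920183/((-1/6*(-1011))) + (1/2028)/2382886 = 4920183/(337/2) + (1/2028)*(1/2382886) = 4920183*(2/337) + 1/4832492808 = 9840366/337 + 1/4832492808 = 47553497923088065/1628550076296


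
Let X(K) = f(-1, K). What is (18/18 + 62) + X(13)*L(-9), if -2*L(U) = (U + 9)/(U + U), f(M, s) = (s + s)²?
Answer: 63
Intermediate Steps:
f(M, s) = 4*s² (f(M, s) = (2*s)² = 4*s²)
X(K) = 4*K²
L(U) = -(9 + U)/(4*U) (L(U) = -(U + 9)/(2*(U + U)) = -(9 + U)/(2*(2*U)) = -(9 + U)*1/(2*U)/2 = -(9 + U)/(4*U))
(18/18 + 62) + X(13)*L(-9) = (18/18 + 62) + (4*13²)*((¼)*(-9 - 1*(-9))/(-9)) = (18*(1/18) + 62) + (4*169)*((¼)*(-⅑)*(-9 + 9)) = (1 + 62) + 676*((¼)*(-⅑)*0) = 63 + 676*0 = 63 + 0 = 63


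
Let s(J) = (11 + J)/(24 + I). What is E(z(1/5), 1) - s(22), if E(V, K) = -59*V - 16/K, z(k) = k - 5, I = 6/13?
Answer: 140901/530 ≈ 265.85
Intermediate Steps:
I = 6/13 (I = 6*(1/13) = 6/13 ≈ 0.46154)
s(J) = 143/318 + 13*J/318 (s(J) = (11 + J)/(24 + 6/13) = (11 + J)/(318/13) = (11 + J)*(13/318) = 143/318 + 13*J/318)
z(k) = -5 + k
E(z(1/5), 1) - s(22) = (-59*(-5 + 1/5) - 16/1) - (143/318 + (13/318)*22) = (-59*(-5 + 1*(⅕)) - 16*1) - (143/318 + 143/159) = (-59*(-5 + ⅕) - 16) - 1*143/106 = (-59*(-24/5) - 16) - 143/106 = (1416/5 - 16) - 143/106 = 1336/5 - 143/106 = 140901/530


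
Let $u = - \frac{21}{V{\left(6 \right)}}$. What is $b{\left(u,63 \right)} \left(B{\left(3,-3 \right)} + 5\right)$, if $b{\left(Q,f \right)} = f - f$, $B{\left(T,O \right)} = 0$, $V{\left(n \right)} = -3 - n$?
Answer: $0$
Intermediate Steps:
$u = \frac{7}{3}$ ($u = - \frac{21}{-3 - 6} = - \frac{21}{-9} = \left(-21\right) \left(- \frac{1}{9}\right) = \frac{7}{3} \approx 2.3333$)
$b{\left(Q,f \right)} = 0$
$b{\left(u,63 \right)} \left(B{\left(3,-3 \right)} + 5\right) = 0 \left(0 + 5\right) = 0 \cdot 5 = 0$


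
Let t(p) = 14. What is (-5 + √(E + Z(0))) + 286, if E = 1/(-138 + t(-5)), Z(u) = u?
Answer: 281 + I*√31/62 ≈ 281.0 + 0.089803*I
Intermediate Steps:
E = -1/124 (E = 1/(-138 + 14) = 1/(-124) = -1/124 ≈ -0.0080645)
(-5 + √(E + Z(0))) + 286 = (-5 + √(-1/124 + 0)) + 286 = (-5 + √(-1/124)) + 286 = (-5 + I*√31/62) + 286 = 281 + I*√31/62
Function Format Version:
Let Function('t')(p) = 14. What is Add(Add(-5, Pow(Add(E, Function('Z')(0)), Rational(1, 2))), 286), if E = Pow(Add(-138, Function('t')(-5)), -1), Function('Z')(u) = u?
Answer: Add(281, Mul(Rational(1, 62), I, Pow(31, Rational(1, 2)))) ≈ Add(281.00, Mul(0.089803, I))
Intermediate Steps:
E = Rational(-1, 124) (E = Pow(Add(-138, 14), -1) = Pow(-124, -1) = Rational(-1, 124) ≈ -0.0080645)
Add(Add(-5, Pow(Add(E, Function('Z')(0)), Rational(1, 2))), 286) = Add(Add(-5, Pow(Add(Rational(-1, 124), 0), Rational(1, 2))), 286) = Add(Add(-5, Pow(Rational(-1, 124), Rational(1, 2))), 286) = Add(Add(-5, Mul(Rational(1, 62), I, Pow(31, Rational(1, 2)))), 286) = Add(281, Mul(Rational(1, 62), I, Pow(31, Rational(1, 2))))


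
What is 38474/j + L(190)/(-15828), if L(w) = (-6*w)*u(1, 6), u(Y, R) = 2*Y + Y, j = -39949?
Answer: -39361741/52692731 ≈ -0.74701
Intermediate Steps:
u(Y, R) = 3*Y
L(w) = -18*w (L(w) = (-6*w)*(3*1) = -6*w*3 = -18*w)
38474/j + L(190)/(-15828) = 38474/(-39949) - 18*190/(-15828) = 38474*(-1/39949) - 3420*(-1/15828) = -38474/39949 + 285/1319 = -39361741/52692731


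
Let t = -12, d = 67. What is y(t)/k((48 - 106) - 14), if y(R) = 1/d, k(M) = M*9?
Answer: -1/43416 ≈ -2.3033e-5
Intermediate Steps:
k(M) = 9*M
y(R) = 1/67
y(t)/k((48 - 106) - 14) = 1/(67*((9*((48 - 106) - 14)))) = 1/(67*((9*(-58 - 14)))) = 1/(67*((9*(-72)))) = (1/67)/(-648) = (1/67)*(-1/648) = -1/43416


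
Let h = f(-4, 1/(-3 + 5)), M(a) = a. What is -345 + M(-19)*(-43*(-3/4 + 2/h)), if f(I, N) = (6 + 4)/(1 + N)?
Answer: -14253/20 ≈ -712.65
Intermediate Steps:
f(I, N) = 10/(1 + N)
h = 20/3 (h = 10/(1 + 1/(-3 + 5)) = 10/(1 + 1/2) = 10/(3/2) = 10*(2/3) = 20/3 ≈ 6.6667)
-345 + M(-19)*(-43*(-3/4 + 2/h)) = -345 - (-817)*(-3/4 + 2/(20/3)) = -345 - (-817)*(-3*1/4 + 2*(3/20)) = -345 - (-817)*(-3/4 + 3/10) = -345 - (-817)*(-9)/20 = -345 - 19*387/20 = -345 - 7353/20 = -14253/20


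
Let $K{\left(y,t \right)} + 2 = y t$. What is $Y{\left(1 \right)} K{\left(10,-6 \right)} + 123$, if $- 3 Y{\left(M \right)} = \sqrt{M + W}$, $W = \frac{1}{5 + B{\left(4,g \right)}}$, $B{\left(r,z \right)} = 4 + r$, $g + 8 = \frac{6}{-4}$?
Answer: $123 + \frac{62 \sqrt{182}}{39} \approx 144.45$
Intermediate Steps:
$g = - \frac{19}{2}$ ($g = -8 + \frac{6}{-4} = -8 + 6 \left(- \frac{1}{4}\right) = -8 - \frac{3}{2} = - \frac{19}{2} \approx -9.5$)
$W = \frac{1}{13}$ ($W = \frac{1}{5 + \left(4 + 4\right)} = \frac{1}{5 + 8} = \frac{1}{13} \approx 0.076923$)
$K{\left(y,t \right)} = -2 + t y$ ($K{\left(y,t \right)} = -2 + y t = -2 + t y$)
$Y{\left(M \right)} = - \frac{\sqrt{\frac{1}{13} + M}}{3}$ ($Y{\left(M \right)} = - \frac{\sqrt{M + \frac{1}{13}}}{3} = - \frac{\sqrt{\frac{1}{13} + M}}{3}$)
$Y{\left(1 \right)} K{\left(10,-6 \right)} + 123 = - \frac{\sqrt{13 + 169 \cdot 1}}{39} \left(-2 - 60\right) + 123 = - \frac{\sqrt{13 + 169}}{39} \left(-2 - 60\right) + 123 = - \frac{\sqrt{182}}{39} \left(-62\right) + 123 = \frac{62 \sqrt{182}}{39} + 123 = 123 + \frac{62 \sqrt{182}}{39}$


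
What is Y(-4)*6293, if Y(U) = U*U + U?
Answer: 75516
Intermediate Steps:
Y(U) = U + U² (Y(U) = U² + U = U + U²)
Y(-4)*6293 = -4*(1 - 4)*6293 = -4*(-3)*6293 = 12*6293 = 75516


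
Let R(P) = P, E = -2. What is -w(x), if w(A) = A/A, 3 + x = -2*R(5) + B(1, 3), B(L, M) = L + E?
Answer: -1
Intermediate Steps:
B(L, M) = -2 + L (B(L, M) = L - 2 = -2 + L)
x = -14 (x = -3 + (-2*5 + (-2 + 1)) = -3 + (-10 - 1) = -3 - 11 = -14)
w(A) = 1
-w(x) = -1*1 = -1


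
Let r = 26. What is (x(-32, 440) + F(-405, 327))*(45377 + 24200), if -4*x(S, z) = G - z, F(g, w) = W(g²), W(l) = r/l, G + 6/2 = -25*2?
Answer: 5626304376533/656100 ≈ 8.5754e+6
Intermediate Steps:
G = -53 (G = -3 - 25*2 = -3 - 50 = -53)
W(l) = 26/l
F(g, w) = 26/g² (F(g, w) = 26/(g²) = 26/g²)
x(S, z) = 53/4 + z/4 (x(S, z) = -(-53 - z)/4 = 53/4 + z/4)
(x(-32, 440) + F(-405, 327))*(45377 + 24200) = ((53/4 + (¼)*440) + 26/(-405)²)*(45377 + 24200) = ((53/4 + 110) + 26*(1/164025))*69577 = (493/4 + 26/164025)*69577 = (80864429/656100)*69577 = 5626304376533/656100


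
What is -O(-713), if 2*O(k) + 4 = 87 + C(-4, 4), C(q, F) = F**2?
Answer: -99/2 ≈ -49.500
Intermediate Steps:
O(k) = 99/2 (O(k) = -2 + (87 + 4**2)/2 = -2 + (87 + 16)/2 = -2 + (1/2)*103 = -2 + 103/2 = 99/2)
-O(-713) = -1*99/2 = -99/2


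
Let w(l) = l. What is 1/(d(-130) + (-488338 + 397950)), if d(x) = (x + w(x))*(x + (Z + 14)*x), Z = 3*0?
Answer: 1/416612 ≈ 2.4003e-6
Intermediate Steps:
Z = 0
d(x) = 30*x**2 (d(x) = (x + x)*(x + (0 + 14)*x) = (2*x)*(x + 14*x) = (2*x)*(15*x) = 30*x**2)
1/(d(-130) + (-488338 + 397950)) = 1/(30*(-130)**2 + (-488338 + 397950)) = 1/(30*16900 - 90388) = 1/(507000 - 90388) = 1/416612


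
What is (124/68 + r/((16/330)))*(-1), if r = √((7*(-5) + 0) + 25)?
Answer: -31/17 - 165*I*√10/8 ≈ -1.8235 - 65.222*I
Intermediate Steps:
r = I*√10 (r = √((-35 + 0) + 25) = √(-35 + 25) = √(-10) = I*√10 ≈ 3.1623*I)
(124/68 + r/((16/330)))*(-1) = (124/68 + (I*√10)/((16/330)))*(-1) = (124*(1/68) + (I*√10)/((16*(1/330))))*(-1) = (31/17 + (I*√10)/(8/165))*(-1) = (31/17 + (I*√10)*(165/8))*(-1) = (31/17 + 165*I*√10/8)*(-1) = -31/17 - 165*I*√10/8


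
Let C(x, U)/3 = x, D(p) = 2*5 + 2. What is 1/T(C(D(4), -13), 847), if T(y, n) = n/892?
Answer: 892/847 ≈ 1.0531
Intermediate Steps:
D(p) = 12 (D(p) = 10 + 2 = 12)
C(x, U) = 3*x
T(y, n) = n/892 (T(y, n) = n*(1/892) = n/892)
1/T(C(D(4), -13), 847) = 1/((1/892)*847) = 1/(847/892) = 892/847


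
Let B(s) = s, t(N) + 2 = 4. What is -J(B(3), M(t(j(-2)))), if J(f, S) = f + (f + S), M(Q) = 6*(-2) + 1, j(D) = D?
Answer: 5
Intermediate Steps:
t(N) = 2 (t(N) = -2 + 4 = 2)
M(Q) = -11 (M(Q) = -12 + 1 = -11)
J(f, S) = S + 2*f (J(f, S) = f + (S + f) = S + 2*f)
-J(B(3), M(t(j(-2)))) = -(-11 + 2*3) = -(-11 + 6) = -1*(-5) = 5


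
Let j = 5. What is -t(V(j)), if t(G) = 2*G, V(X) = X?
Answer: -10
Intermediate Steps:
-t(V(j)) = -2*5 = -1*10 = -10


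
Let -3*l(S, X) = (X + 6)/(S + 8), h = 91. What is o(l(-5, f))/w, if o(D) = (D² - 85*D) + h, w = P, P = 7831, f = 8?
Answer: 18277/634311 ≈ 0.028814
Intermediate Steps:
w = 7831
l(S, X) = -(6 + X)/(3*(8 + S)) (l(S, X) = -(X + 6)/(3*(S + 8)) = -(6 + X)/(3*(8 + S)))
o(D) = 91 + D² - 85*D (o(D) = (D² - 85*D) + 91 = 91 + D² - 85*D)
o(l(-5, f))/w = (91 + ((-6 - 1*8)/(3*(8 - 5)))² - 85*(-6 - 1*8)/(3*(8 - 5)))/7831 = (91 + ((⅓)*(-6 - 8)/3)² - 85*(-6 - 8)/(3*3))*(1/7831) = (91 + ((⅓)*(⅓)*(-14))² - 85*(-14)/(3*3))*(1/7831) = (91 + (-14/9)² - 85*(-14/9))*(1/7831) = (91 + 196/81 + 1190/9)*(1/7831) = (18277/81)*(1/7831) = 18277/634311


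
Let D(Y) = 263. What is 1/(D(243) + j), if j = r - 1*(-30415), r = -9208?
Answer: 1/21470 ≈ 4.6577e-5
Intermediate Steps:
j = 21207 (j = -9208 - 1*(-30415) = -9208 + 30415 = 21207)
1/(D(243) + j) = 1/(263 + 21207) = 1/21470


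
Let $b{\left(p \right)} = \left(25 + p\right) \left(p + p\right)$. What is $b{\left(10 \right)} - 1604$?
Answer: $-904$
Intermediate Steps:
$b{\left(p \right)} = 2 p \left(25 + p\right)$ ($b{\left(p \right)} = \left(25 + p\right) 2 p = 2 p \left(25 + p\right)$)
$b{\left(10 \right)} - 1604 = 2 \cdot 10 \left(25 + 10\right) - 1604 = 2 \cdot 10 \cdot 35 - 1604 = 700 - 1604 = -904$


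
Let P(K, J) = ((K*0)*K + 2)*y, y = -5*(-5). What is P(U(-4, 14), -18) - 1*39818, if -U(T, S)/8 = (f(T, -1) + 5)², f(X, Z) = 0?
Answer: -39768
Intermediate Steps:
y = 25
U(T, S) = -200 (U(T, S) = -8*(0 + 5)² = -8*5² = -8*25 = -200)
P(K, J) = 50 (P(K, J) = ((K*0)*K + 2)*25 = (0*K + 2)*25 = (0 + 2)*25 = 2*25 = 50)
P(U(-4, 14), -18) - 1*39818 = 50 - 1*39818 = 50 - 39818 = -39768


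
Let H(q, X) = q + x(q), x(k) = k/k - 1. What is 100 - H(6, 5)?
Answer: 94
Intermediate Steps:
x(k) = 0 (x(k) = 1 - 1 = 0)
H(q, X) = q (H(q, X) = q + 0 = q)
100 - H(6, 5) = 100 - 1*6 = 100 - 6 = 94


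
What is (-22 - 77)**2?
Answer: 9801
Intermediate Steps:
(-22 - 77)**2 = (-99)**2 = 9801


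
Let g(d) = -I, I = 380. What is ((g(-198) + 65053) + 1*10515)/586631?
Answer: 75188/586631 ≈ 0.12817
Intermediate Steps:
g(d) = -380 (g(d) = -1*380 = -380)
((g(-198) + 65053) + 1*10515)/586631 = ((-380 + 65053) + 1*10515)/586631 = (64673 + 10515)*(1/586631) = 75188*(1/586631) = 75188/586631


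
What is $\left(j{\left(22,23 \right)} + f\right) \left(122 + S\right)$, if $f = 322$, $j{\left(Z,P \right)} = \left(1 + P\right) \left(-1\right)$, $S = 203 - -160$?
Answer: $144530$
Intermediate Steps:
$S = 363$ ($S = 203 + 160 = 363$)
$j{\left(Z,P \right)} = -1 - P$
$\left(j{\left(22,23 \right)} + f\right) \left(122 + S\right) = \left(\left(-1 - 23\right) + 322\right) \left(122 + 363\right) = \left(\left(-1 - 23\right) + 322\right) 485 = \left(-24 + 322\right) 485 = 298 \cdot 485 = 144530$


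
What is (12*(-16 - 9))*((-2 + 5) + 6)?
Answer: -2700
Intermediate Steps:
(12*(-16 - 9))*((-2 + 5) + 6) = (12*(-25))*(3 + 6) = -300*9 = -2700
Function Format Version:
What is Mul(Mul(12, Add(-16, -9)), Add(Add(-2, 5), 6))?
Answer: -2700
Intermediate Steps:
Mul(Mul(12, Add(-16, -9)), Add(Add(-2, 5), 6)) = Mul(Mul(12, -25), Add(3, 6)) = Mul(-300, 9) = -2700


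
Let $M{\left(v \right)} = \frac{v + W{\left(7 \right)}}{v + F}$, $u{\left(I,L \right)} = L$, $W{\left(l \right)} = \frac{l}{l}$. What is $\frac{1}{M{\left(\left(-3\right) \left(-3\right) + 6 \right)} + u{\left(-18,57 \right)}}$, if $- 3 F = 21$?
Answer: $\frac{1}{59} \approx 0.016949$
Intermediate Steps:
$W{\left(l \right)} = 1$
$F = -7$ ($F = \left(- \frac{1}{3}\right) 21 = -7$)
$M{\left(v \right)} = \frac{1 + v}{-7 + v}$ ($M{\left(v \right)} = \frac{v + 1}{v - 7} = \frac{1 + v}{-7 + v}$)
$\frac{1}{M{\left(\left(-3\right) \left(-3\right) + 6 \right)} + u{\left(-18,57 \right)}} = \frac{1}{\frac{1 + \left(\left(-3\right) \left(-3\right) + 6\right)}{-7 + \left(\left(-3\right) \left(-3\right) + 6\right)} + 57} = \frac{1}{\frac{1 + \left(9 + 6\right)}{-7 + \left(9 + 6\right)} + 57} = \frac{1}{\frac{1 + 15}{-7 + 15} + 57} = \frac{1}{\frac{1}{8} \cdot 16 + 57} = \frac{1}{2 + 57} = \frac{1}{59}$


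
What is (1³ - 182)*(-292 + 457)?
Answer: -29865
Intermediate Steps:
(1³ - 182)*(-292 + 457) = (1 - 182)*165 = -181*165 = -29865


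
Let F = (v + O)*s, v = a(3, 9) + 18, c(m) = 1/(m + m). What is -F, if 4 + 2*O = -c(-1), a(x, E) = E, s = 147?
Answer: -14847/4 ≈ -3711.8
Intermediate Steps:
c(m) = 1/(2*m)
v = 27 (v = 9 + 18 = 27)
O = -7/4 (O = -2 + (-1/(2*(-1)))/2 = -2 + (-(-1)/2)/2 = -2 + (-1*(-½))/2 = -2 + (½)*(½) = -2 + ¼ = -7/4 ≈ -1.7500)
F = 14847/4 (F = (27 - 7/4)*147 = (101/4)*147 = 14847/4 ≈ 3711.8)
-F = -1*14847/4 = -14847/4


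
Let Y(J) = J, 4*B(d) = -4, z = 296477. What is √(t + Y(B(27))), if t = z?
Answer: 2*√74119 ≈ 544.50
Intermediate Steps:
B(d) = -1 (B(d) = (¼)*(-4) = -1)
t = 296477
√(t + Y(B(27))) = √(296477 - 1) = √296476 = 2*√74119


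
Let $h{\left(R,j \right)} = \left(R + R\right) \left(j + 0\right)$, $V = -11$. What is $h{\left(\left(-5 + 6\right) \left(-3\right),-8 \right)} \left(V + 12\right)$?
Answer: $48$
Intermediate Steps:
$h{\left(R,j \right)} = 2 R j$
$h{\left(\left(-5 + 6\right) \left(-3\right),-8 \right)} \left(V + 12\right) = 2 \left(-5 + 6\right) \left(-3\right) \left(-8\right) \left(-11 + 12\right) = 2 \cdot 1 \left(-3\right) \left(-8\right) 1 = 2 \left(-3\right) \left(-8\right) 1 = 48 \cdot 1 = 48$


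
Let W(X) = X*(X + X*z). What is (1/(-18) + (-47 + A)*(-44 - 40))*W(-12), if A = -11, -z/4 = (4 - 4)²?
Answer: 701560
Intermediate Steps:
z = 0 (z = -4*(4 - 4)² = -4*0² = -4*0 = 0)
W(X) = X² (W(X) = X*(X + X*0) = X*(X + 0) = X*X = X²)
(1/(-18) + (-47 + A)*(-44 - 40))*W(-12) = (1/(-18) + (-47 - 11)*(-44 - 40))*(-12)² = (-1/18 - 58*(-84))*144 = (-1/18 + 4872)*144 = (87695/18)*144 = 701560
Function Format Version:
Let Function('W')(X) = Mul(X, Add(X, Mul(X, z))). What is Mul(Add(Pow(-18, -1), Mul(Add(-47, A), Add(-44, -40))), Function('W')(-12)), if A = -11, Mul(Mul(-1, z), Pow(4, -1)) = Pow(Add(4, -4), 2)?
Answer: 701560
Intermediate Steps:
z = 0 (z = Mul(-4, Pow(Add(4, -4), 2)) = Mul(-4, Pow(0, 2)) = Mul(-4, 0) = 0)
Function('W')(X) = Pow(X, 2) (Function('W')(X) = Mul(X, Add(X, Mul(X, 0))) = Mul(X, Add(X, 0)) = Mul(X, X) = Pow(X, 2))
Mul(Add(Pow(-18, -1), Mul(Add(-47, A), Add(-44, -40))), Function('W')(-12)) = Mul(Add(Pow(-18, -1), Mul(Add(-47, -11), Add(-44, -40))), Pow(-12, 2)) = Mul(Add(Rational(-1, 18), Mul(-58, -84)), 144) = Mul(Add(Rational(-1, 18), 4872), 144) = Mul(Rational(87695, 18), 144) = 701560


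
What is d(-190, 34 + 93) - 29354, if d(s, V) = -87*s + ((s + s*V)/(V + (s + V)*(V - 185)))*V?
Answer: -2714536/199 ≈ -13641.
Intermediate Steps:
d(s, V) = -87*s + V*(s + V*s)/(V + (-185 + V)*(V + s)) (d(s, V) = -87*s + ((s + V*s)/(V + (V + s)*(-185 + V)))*V = -87*s + ((s + V*s)/(V + (-185 + V)*(V + s)))*V = -87*s + V*(s + V*s)/(V + (-185 + V)*(V + s)))
d(-190, 34 + 93) - 29354 = -190*(-86*(34 + 93)² + 16009*(34 + 93) + 16095*(-190) - 87*(34 + 93)*(-190))/((34 + 93)² - 185*(-190) - 184*(34 + 93) + (34 + 93)*(-190)) - 29354 = -190*(-86*127² + 16009*127 - 3058050 - 87*127*(-190))/(127² + 35150 - 184*127 + 127*(-190)) - 29354 = -190*(-86*16129 + 2033143 - 3058050 + 2099310)/(16129 + 35150 - 23368 - 24130) - 29354 = -190*(-1387094 + 2033143 - 3058050 + 2099310)/3781 - 29354 = -190*1/3781*(-312691) - 29354 = 3126910/199 - 29354 = -2714536/199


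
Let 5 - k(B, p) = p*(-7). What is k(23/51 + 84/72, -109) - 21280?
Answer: -22038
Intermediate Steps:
k(B, p) = 5 + 7*p (k(B, p) = 5 - p*(-7) = 5 - (-7)*p = 5 + 7*p)
k(23/51 + 84/72, -109) - 21280 = (5 + 7*(-109)) - 21280 = (5 - 763) - 21280 = -758 - 21280 = -22038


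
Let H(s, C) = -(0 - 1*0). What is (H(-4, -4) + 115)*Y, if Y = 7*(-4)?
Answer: -3220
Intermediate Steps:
Y = -28
H(s, C) = 0 (H(s, C) = -(0 + 0) = -1*0 = 0)
(H(-4, -4) + 115)*Y = (0 + 115)*(-28) = 115*(-28) = -3220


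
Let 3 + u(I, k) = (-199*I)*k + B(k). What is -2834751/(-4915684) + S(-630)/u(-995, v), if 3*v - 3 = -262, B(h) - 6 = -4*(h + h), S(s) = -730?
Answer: 24230039669279/42013707193396 ≈ 0.57672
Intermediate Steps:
B(h) = 6 - 8*h (B(h) = 6 - 4*(h + h) = 6 - 8*h)
v = -259/3 (v = 1 + (⅓)*(-262) = 1 - 262/3 = -259/3 ≈ -86.333)
u(I, k) = 3 - 8*k - 199*I*k (u(I, k) = -3 + ((-199*I)*k + (6 - 8*k)) = -3 + (-199*I*k + (6 - 8*k)) = -3 + (6 - 8*k - 199*I*k) = 3 - 8*k - 199*I*k)
-2834751/(-4915684) + S(-630)/u(-995, v) = -2834751/(-4915684) - 730/(3 - 8*(-259/3) - 199*(-995)*(-259/3)) = -2834751*(-1/4915684) - 730/(3 + 2072/3 - 51283295/3) = 2834751/4915684 - 730/(-17093738) = 2834751/4915684 - 730*(-1/17093738) = 2834751/4915684 + 365/8546869 = 24230039669279/42013707193396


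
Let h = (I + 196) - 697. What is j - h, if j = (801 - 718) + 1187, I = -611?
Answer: 2382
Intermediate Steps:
h = -1112 (h = (-611 + 196) - 697 = -415 - 697 = -1112)
j = 1270 (j = 83 + 1187 = 1270)
j - h = 1270 - 1*(-1112) = 1270 + 1112 = 2382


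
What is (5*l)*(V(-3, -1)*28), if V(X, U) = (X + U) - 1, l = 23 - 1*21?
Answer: -1400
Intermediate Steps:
l = 2 (l = 23 - 21 = 2)
V(X, U) = -1 + U + X (V(X, U) = (U + X) - 1 = -1 + U + X)
(5*l)*(V(-3, -1)*28) = (5*2)*((-1 - 1 - 3)*28) = 10*(-5*28) = 10*(-140) = -1400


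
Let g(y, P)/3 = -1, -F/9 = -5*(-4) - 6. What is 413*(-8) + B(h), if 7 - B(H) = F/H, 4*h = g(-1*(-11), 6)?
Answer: -3465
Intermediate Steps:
F = -126 (F = -9*(-5*(-4) - 6) = -9*(20 - 6) = -9*14 = -126)
g(y, P) = -3 (g(y, P) = 3*(-1) = -3)
h = -3/4 (h = (1/4)*(-3) = -3/4 ≈ -0.75000)
B(H) = 7 + 126/H (B(H) = 7 - (-126)/H = 7 + 126/H)
413*(-8) + B(h) = 413*(-8) + (7 + 126/(-3/4)) = -3304 + (7 + 126*(-4/3)) = -3304 + (7 - 168) = -3304 - 161 = -3465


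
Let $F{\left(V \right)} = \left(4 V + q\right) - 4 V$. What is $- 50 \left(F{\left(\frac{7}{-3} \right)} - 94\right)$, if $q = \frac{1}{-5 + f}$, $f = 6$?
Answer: $4650$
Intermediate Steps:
$q = 1$ ($q = \frac{1}{-5 + 6} = 1^{-1} = 1$)
$F{\left(V \right)} = 1$ ($F{\left(V \right)} = \left(4 V + 1\right) - 4 V = \left(1 + 4 V\right) - 4 V = 1$)
$- 50 \left(F{\left(\frac{7}{-3} \right)} - 94\right) = - 50 \left(1 - 94\right) = \left(-50\right) \left(-93\right) = 4650$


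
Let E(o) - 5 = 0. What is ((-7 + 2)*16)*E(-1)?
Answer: -400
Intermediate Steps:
E(o) = 5 (E(o) = 5 + 0 = 5)
((-7 + 2)*16)*E(-1) = ((-7 + 2)*16)*5 = -5*16*5 = -80*5 = -400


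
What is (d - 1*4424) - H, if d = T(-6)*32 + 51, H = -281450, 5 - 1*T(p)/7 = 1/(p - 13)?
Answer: 5285967/19 ≈ 2.7821e+5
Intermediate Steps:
T(p) = 35 - 7/(-13 + p) (T(p) = 35 - 7/(p - 13) = 35 - 7/(-13 + p))
d = 22473/19 (d = (7*(-66 + 5*(-6))/(-13 - 6))*32 + 51 = (7*(-66 - 30)/(-19))*32 + 51 = (7*(-1/19)*(-96))*32 + 51 = (672/19)*32 + 51 = 21504/19 + 51 = 22473/19 ≈ 1182.8)
(d - 1*4424) - H = (22473/19 - 1*4424) - 1*(-281450) = (22473/19 - 4424) + 281450 = -61583/19 + 281450 = 5285967/19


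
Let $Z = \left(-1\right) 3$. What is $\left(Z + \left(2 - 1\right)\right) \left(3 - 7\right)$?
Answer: $8$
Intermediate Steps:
$Z = -3$
$\left(Z + \left(2 - 1\right)\right) \left(3 - 7\right) = \left(-3 + \left(2 - 1\right)\right) \left(3 - 7\right) = \left(-3 + 1\right) \left(3 - 7\right) = \left(-2\right) \left(-4\right) = 8$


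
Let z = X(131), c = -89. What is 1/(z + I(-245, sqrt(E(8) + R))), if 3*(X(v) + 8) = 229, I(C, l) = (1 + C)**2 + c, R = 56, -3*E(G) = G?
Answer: 3/178546 ≈ 1.6802e-5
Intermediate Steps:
E(G) = -G/3
I(C, l) = -89 + (1 + C)**2 (I(C, l) = (1 + C)**2 - 89 = -89 + (1 + C)**2)
X(v) = 205/3 (X(v) = -8 + (1/3)*229 = -8 + 229/3 = 205/3)
z = 205/3 ≈ 68.333
1/(z + I(-245, sqrt(E(8) + R))) = 1/(205/3 + (-89 + (1 - 245)**2)) = 1/(205/3 + (-89 + (-244)**2)) = 1/(205/3 + (-89 + 59536)) = 1/(205/3 + 59447) = 1/(178546/3) = 3/178546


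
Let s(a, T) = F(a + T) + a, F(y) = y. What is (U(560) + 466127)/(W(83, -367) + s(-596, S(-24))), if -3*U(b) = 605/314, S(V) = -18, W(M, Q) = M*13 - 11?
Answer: -439091029/133764 ≈ -3282.6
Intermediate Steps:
W(M, Q) = -11 + 13*M (W(M, Q) = 13*M - 11 = -11 + 13*M)
U(b) = -605/942 (U(b) = -605/(3*314) = -1/3*605/314 = -605/942)
s(a, T) = T + 2*a (s(a, T) = (a + T) + a = (T + a) + a = T + 2*a)
(U(560) + 466127)/(W(83, -367) + s(-596, S(-24))) = (-605/942 + 466127)/((-11 + 13*83) + (-18 + 2*(-596))) = 439091029/(942*((-11 + 1079) + (-18 - 1192))) = 439091029/(942*(1068 - 1210)) = (439091029/942)/(-142) = (439091029/942)*(-1/142) = -439091029/133764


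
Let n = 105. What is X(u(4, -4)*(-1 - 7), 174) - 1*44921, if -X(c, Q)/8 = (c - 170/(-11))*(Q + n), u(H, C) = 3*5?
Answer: 2072669/11 ≈ 1.8842e+5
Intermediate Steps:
u(H, C) = 15
X(c, Q) = -8*(105 + Q)*(170/11 + c) (X(c, Q) = -8*(c - 170/(-11))*(Q + 105) = -8*(c - 170*(-1/11))*(105 + Q) = -8*(c + 170/11)*(105 + Q) = -8*(170/11 + c)*(105 + Q) = -8*(105 + Q)*(170/11 + c))
X(u(4, -4)*(-1 - 7), 174) - 1*44921 = (-142800/11 - 12600*(-1 - 7) - 1360/11*174 - 8*174*15*(-1 - 7)) - 1*44921 = (-142800/11 - 12600*(-8) - 236640/11 - 8*174*15*(-8)) - 44921 = (-142800/11 - 840*(-120) - 236640/11 - 8*174*(-120)) - 44921 = (-142800/11 + 100800 - 236640/11 + 167040) - 44921 = 2566800/11 - 44921 = 2072669/11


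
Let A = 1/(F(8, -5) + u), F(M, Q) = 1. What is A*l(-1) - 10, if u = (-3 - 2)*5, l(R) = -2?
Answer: -119/12 ≈ -9.9167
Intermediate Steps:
u = -25 (u = -5*5 = -25)
A = -1/24 (A = 1/(1 - 25) = 1/(-24) = -1/24 ≈ -0.041667)
A*l(-1) - 10 = -1/24*(-2) - 10 = 1/12 - 10 = -119/12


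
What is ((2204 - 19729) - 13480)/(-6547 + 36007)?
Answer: -2067/1964 ≈ -1.0524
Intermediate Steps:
((2204 - 19729) - 13480)/(-6547 + 36007) = (-17525 - 13480)/29460 = -31005*1/29460 = -2067/1964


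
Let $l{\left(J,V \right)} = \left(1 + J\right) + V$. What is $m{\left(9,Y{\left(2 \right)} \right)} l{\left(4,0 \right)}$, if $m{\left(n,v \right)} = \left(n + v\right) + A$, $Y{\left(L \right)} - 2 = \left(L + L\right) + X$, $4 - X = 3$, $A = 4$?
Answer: $100$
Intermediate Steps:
$X = 1$ ($X = 4 - 3 = 1$)
$Y{\left(L \right)} = 3 + 2 L$ ($Y{\left(L \right)} = 2 + \left(\left(L + L\right) + 1\right) = 2 + \left(2 L + 1\right) = 2 + \left(1 + 2 L\right) = 3 + 2 L$)
$m{\left(n,v \right)} = 4 + n + v$ ($m{\left(n,v \right)} = \left(n + v\right) + 4 = 4 + n + v$)
$l{\left(J,V \right)} = 1 + J + V$
$m{\left(9,Y{\left(2 \right)} \right)} l{\left(4,0 \right)} = \left(4 + 9 + \left(3 + 2 \cdot 2\right)\right) \left(1 + 4 + 0\right) = \left(4 + 9 + \left(3 + 4\right)\right) 5 = \left(4 + 9 + 7\right) 5 = 20 \cdot 5 = 100$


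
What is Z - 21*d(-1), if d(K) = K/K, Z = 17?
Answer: -4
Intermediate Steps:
d(K) = 1
Z - 21*d(-1) = 17 - 21*1 = 17 - 21 = -4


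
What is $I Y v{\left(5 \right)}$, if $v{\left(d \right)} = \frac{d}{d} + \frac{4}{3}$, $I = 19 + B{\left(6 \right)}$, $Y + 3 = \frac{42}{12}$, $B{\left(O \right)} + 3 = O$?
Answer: $\frac{77}{3} \approx 25.667$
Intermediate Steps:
$B{\left(O \right)} = -3 + O$
$Y = \frac{1}{2}$ ($Y = -3 + \frac{42}{12} = -3 + 42 \cdot \frac{1}{12} = -3 + \frac{7}{2} = \frac{1}{2} \approx 0.5$)
$I = 22$ ($I = 19 + \left(-3 + 6\right) = 19 + 3 = 22$)
$v{\left(d \right)} = \frac{7}{3}$ ($v{\left(d \right)} = 1 + 4 \cdot \frac{1}{3} = 1 + \frac{4}{3} = \frac{7}{3}$)
$I Y v{\left(5 \right)} = 22 \cdot \frac{1}{2} \cdot \frac{7}{3} = 11 \cdot \frac{7}{3} = \frac{77}{3}$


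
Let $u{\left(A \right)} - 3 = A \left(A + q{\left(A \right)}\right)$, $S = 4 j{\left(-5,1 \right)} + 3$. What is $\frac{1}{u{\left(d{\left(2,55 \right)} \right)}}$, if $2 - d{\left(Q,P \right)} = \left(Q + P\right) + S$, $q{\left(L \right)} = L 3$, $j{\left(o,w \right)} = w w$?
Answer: $\frac{1}{15379} \approx 6.5024 \cdot 10^{-5}$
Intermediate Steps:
$j{\left(o,w \right)} = w^{2}$
$q{\left(L \right)} = 3 L$
$S = 7$ ($S = 4 \cdot 1^{2} + 3 = 4 \cdot 1 + 3 = 4 + 3 = 7$)
$d{\left(Q,P \right)} = -5 - P - Q$ ($d{\left(Q,P \right)} = 2 - \left(\left(Q + P\right) + 7\right) = 2 - \left(\left(P + Q\right) + 7\right) = 2 - \left(7 + P + Q\right) = -5 - P - Q$)
$u{\left(A \right)} = 3 + 4 A^{2}$ ($u{\left(A \right)} = 3 + A \left(A + 3 A\right) = 3 + A 4 A = 3 + 4 A^{2}$)
$\frac{1}{u{\left(d{\left(2,55 \right)} \right)}} = \frac{1}{3 + 4 \left(-5 - 55 - 2\right)^{2}} = \frac{1}{3 + 4 \left(-62\right)^{2}} = \frac{1}{3 + 4 \cdot 3844} = \frac{1}{3 + 15376} = \frac{1}{15379}$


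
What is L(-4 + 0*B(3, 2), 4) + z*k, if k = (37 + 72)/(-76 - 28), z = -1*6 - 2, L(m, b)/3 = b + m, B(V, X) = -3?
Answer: 109/13 ≈ 8.3846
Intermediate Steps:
L(m, b) = 3*b + 3*m (L(m, b) = 3*(b + m) = 3*b + 3*m)
z = -8 (z = -6 - 2 = -8)
k = -109/104 (k = 109/(-104) = 109*(-1/104) = -109/104 ≈ -1.0481)
L(-4 + 0*B(3, 2), 4) + z*k = (3*4 + 3*(-4 + 0*(-3))) - 8*(-109/104) = (12 + 3*(-4 + 0)) + 109/13 = (12 + 3*(-4)) + 109/13 = (12 - 12) + 109/13 = 0 + 109/13 = 109/13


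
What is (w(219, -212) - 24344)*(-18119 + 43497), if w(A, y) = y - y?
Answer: -617802032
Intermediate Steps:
w(A, y) = 0
(w(219, -212) - 24344)*(-18119 + 43497) = (0 - 24344)*(-18119 + 43497) = -24344*25378 = -617802032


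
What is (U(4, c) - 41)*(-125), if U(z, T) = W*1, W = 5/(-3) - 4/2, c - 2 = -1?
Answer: 16750/3 ≈ 5583.3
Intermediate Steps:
c = 1 (c = 2 - 1 = 1)
W = -11/3 (W = 5*(-⅓) - 4*½ = -5/3 - 2 = -11/3 ≈ -3.6667)
U(z, T) = -11/3 (U(z, T) = -11/3*1 = -11/3)
(U(4, c) - 41)*(-125) = (-11/3 - 41)*(-125) = -134/3*(-125) = 16750/3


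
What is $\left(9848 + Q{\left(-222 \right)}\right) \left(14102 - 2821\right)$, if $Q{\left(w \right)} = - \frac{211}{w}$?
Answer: $\frac{24665534227}{222} \approx 1.1111 \cdot 10^{8}$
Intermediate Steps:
$\left(9848 + Q{\left(-222 \right)}\right) \left(14102 - 2821\right) = \left(9848 - \frac{211}{-222}\right) \left(14102 - 2821\right) = \left(9848 - - \frac{211}{222}\right) 11281 = \left(9848 + \frac{211}{222}\right) 11281 = \frac{2186467}{222} \cdot 11281 = \frac{24665534227}{222}$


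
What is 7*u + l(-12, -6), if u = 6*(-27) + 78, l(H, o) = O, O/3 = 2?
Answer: -582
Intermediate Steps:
O = 6 (O = 3*2 = 6)
l(H, o) = 6
u = -84 (u = -162 + 78 = -84)
7*u + l(-12, -6) = 7*(-84) + 6 = -588 + 6 = -582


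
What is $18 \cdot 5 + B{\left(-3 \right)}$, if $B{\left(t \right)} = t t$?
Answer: $99$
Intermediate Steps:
$B{\left(t \right)} = t^{2}$
$18 \cdot 5 + B{\left(-3 \right)} = 18 \cdot 5 + \left(-3\right)^{2} = 90 + 9 = 99$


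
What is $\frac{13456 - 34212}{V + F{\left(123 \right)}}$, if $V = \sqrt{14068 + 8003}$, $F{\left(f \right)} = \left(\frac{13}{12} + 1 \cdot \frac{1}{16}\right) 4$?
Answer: $\frac{13698960}{3175199} - \frac{2988864 \sqrt{22071}}{3175199} \approx -135.53$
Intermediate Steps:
$F{\left(f \right)} = \frac{55}{12}$ ($F{\left(f \right)} = \left(13 \cdot \frac{1}{12} + 1 \cdot \frac{1}{16}\right) 4 = \left(\frac{13}{12} + \frac{1}{16}\right) 4 = \frac{55}{48} \cdot 4 = \frac{55}{12}$)
$V = \sqrt{22071} \approx 148.56$
$\frac{13456 - 34212}{V + F{\left(123 \right)}} = \frac{13456 - 34212}{\sqrt{22071} + \frac{55}{12}} = - \frac{20756}{\frac{55}{12} + \sqrt{22071}}$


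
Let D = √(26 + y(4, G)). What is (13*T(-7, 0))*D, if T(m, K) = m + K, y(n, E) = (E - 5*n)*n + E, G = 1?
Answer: -637*I ≈ -637.0*I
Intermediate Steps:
y(n, E) = E + n*(E - 5*n) (y(n, E) = n*(E - 5*n) + E = E + n*(E - 5*n))
D = 7*I (D = √(26 + (1 - 5*4² + 1*4)) = √(26 + (1 - 5*16 + 4)) = √(26 + (1 - 80 + 4)) = √(26 - 75) = √(-49) = 7*I ≈ 7.0*I)
T(m, K) = K + m
(13*T(-7, 0))*D = (13*(0 - 7))*(7*I) = (13*(-7))*(7*I) = -637*I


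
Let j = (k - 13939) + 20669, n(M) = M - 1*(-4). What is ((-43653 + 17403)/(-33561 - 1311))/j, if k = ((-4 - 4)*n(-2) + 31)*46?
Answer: 125/1232144 ≈ 0.00010145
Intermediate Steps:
n(M) = 4 + M (n(M) = M + 4 = 4 + M)
k = 690 (k = ((-4 - 4)*(4 - 2) + 31)*46 = (-8*2 + 31)*46 = (-16 + 31)*46 = 15*46 = 690)
j = 7420 (j = (690 - 13939) + 20669 = -13249 + 20669 = 7420)
((-43653 + 17403)/(-33561 - 1311))/j = ((-43653 + 17403)/(-33561 - 1311))/7420 = -26250/(-34872)*(1/7420) = -26250*(-1/34872)*(1/7420) = (4375/5812)*(1/7420) = 125/1232144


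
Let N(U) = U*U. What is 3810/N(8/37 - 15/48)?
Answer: 445089280/1083 ≈ 4.1098e+5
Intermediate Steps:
N(U) = U**2
3810/N(8/37 - 15/48) = 3810/((8/37 - 15/48)**2) = 3810/((8*(1/37) - 15*1/48)**2) = 3810/((8/37 - 5/16)**2) = 3810/((-57/592)**2) = 3810/(3249/350464) = 3810*(350464/3249) = 445089280/1083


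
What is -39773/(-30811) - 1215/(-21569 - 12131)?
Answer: 275557093/207666140 ≈ 1.3269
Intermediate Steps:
-39773/(-30811) - 1215/(-21569 - 12131) = -39773*(-1/30811) - 1215/(-33700) = 39773/30811 - 1215*(-1/33700) = 39773/30811 + 243/6740 = 275557093/207666140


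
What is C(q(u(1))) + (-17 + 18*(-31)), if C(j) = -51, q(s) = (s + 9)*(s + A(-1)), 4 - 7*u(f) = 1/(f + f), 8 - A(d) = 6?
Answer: -626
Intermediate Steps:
A(d) = 2 (A(d) = 8 - 1*6 = 8 - 6 = 2)
u(f) = 4/7 - 1/(14*f) (u(f) = 4/7 - 1/(7*(f + f)) = 4/7 - 1/(2*f)/7 = 4/7 - 1/(14*f))
q(s) = (2 + s)*(9 + s) (q(s) = (s + 9)*(s + 2) = (9 + s)*(2 + s) = (2 + s)*(9 + s))
C(q(u(1))) + (-17 + 18*(-31)) = -51 + (-17 + 18*(-31)) = -51 + (-17 - 558) = -51 - 575 = -626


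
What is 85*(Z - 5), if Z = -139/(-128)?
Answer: -42585/128 ≈ -332.70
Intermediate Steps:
Z = 139/128 (Z = -139*(-1/128) = 139/128 ≈ 1.0859)
85*(Z - 5) = 85*(139/128 - 5) = 85*(-501/128) = -42585/128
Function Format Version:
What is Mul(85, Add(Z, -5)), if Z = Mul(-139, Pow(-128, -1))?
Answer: Rational(-42585, 128) ≈ -332.70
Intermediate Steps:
Z = Rational(139, 128) (Z = Mul(-139, Rational(-1, 128)) = Rational(139, 128) ≈ 1.0859)
Mul(85, Add(Z, -5)) = Mul(85, Add(Rational(139, 128), -5)) = Mul(85, Rational(-501, 128)) = Rational(-42585, 128)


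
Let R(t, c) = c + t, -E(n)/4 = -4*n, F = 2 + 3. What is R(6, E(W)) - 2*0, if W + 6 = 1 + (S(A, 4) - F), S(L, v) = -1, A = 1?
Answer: -170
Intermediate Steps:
F = 5
W = -11 (W = -6 + (1 + (-1 - 1*5)) = -6 + (1 + (-1 - 5)) = -6 + (1 - 6) = -6 - 5 = -11)
E(n) = 16*n (E(n) = -(-16)*n = 16*n)
R(6, E(W)) - 2*0 = (16*(-11) + 6) - 2*0 = (-176 + 6) + 0 = -170 + 0 = -170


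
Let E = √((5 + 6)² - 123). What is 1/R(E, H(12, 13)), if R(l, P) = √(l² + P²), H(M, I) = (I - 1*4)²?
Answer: √6559/6559 ≈ 0.012348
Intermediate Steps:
H(M, I) = (-4 + I)² (H(M, I) = (I - 4)² = (-4 + I)²)
E = I*√2 (E = √(11² - 123) = √(121 - 123) = √(-2) = I*√2 ≈ 1.4142*I)
R(l, P) = √(P² + l²)
1/R(E, H(12, 13)) = 1/(√(((-4 + 13)²)² + (I*√2)²)) = 1/(√((9²)² - 2)) = 1/(√(81² - 2)) = 1/(√(6561 - 2)) = 1/(√6559) = √6559/6559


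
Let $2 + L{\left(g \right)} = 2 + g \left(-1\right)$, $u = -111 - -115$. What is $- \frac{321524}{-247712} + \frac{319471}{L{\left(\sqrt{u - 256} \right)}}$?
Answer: $\frac{80381}{61928} + \frac{319471 i \sqrt{7}}{42} \approx 1.298 + 20125.0 i$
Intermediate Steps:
$u = 4$ ($u = -111 + 115 = 4$)
$L{\left(g \right)} = - g$ ($L{\left(g \right)} = -2 + \left(2 + g \left(-1\right)\right) = -2 - \left(-2 + g\right) = - g$)
$- \frac{321524}{-247712} + \frac{319471}{L{\left(\sqrt{u - 256} \right)}} = - \frac{321524}{-247712} + \frac{319471}{\left(-1\right) \sqrt{4 - 256}} = \left(-321524\right) \left(- \frac{1}{247712}\right) + \frac{319471}{\left(-1\right) \sqrt{-252}} = \frac{80381}{61928} + \frac{319471}{\left(-1\right) 6 i \sqrt{7}} = \frac{80381}{61928} + \frac{319471}{\left(-6\right) i \sqrt{7}} = \frac{80381}{61928} + 319471 \frac{i \sqrt{7}}{42} = \frac{80381}{61928} + \frac{319471 i \sqrt{7}}{42}$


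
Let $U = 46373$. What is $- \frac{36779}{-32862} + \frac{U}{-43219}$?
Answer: $\frac{65642075}{1420262778} \approx 0.046218$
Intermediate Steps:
$- \frac{36779}{-32862} + \frac{U}{-43219} = - \frac{36779}{-32862} + \frac{46373}{-43219} = \left(-36779\right) \left(- \frac{1}{32862}\right) + 46373 \left(- \frac{1}{43219}\right) = \frac{36779}{32862} - \frac{46373}{43219} = \frac{65642075}{1420262778}$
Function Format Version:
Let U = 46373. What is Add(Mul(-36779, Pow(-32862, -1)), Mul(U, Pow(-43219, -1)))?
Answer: Rational(65642075, 1420262778) ≈ 0.046218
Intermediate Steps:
Add(Mul(-36779, Pow(-32862, -1)), Mul(U, Pow(-43219, -1))) = Add(Mul(-36779, Pow(-32862, -1)), Mul(46373, Pow(-43219, -1))) = Add(Mul(-36779, Rational(-1, 32862)), Mul(46373, Rational(-1, 43219))) = Add(Rational(36779, 32862), Rational(-46373, 43219)) = Rational(65642075, 1420262778)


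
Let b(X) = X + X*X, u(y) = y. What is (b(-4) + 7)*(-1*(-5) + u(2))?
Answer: 133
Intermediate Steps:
b(X) = X + X²
(b(-4) + 7)*(-1*(-5) + u(2)) = (-4*(1 - 4) + 7)*(-1*(-5) + 2) = (-4*(-3) + 7)*(5 + 2) = (12 + 7)*7 = 19*7 = 133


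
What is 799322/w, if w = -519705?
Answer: -799322/519705 ≈ -1.5380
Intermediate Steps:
799322/w = 799322/(-519705) = 799322*(-1/519705) = -799322/519705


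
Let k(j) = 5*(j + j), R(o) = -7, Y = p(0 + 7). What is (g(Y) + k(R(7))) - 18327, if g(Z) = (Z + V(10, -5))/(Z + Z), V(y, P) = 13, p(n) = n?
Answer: -128769/7 ≈ -18396.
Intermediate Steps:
Y = 7 (Y = 0 + 7 = 7)
g(Z) = (13 + Z)/(2*Z) (g(Z) = (Z + 13)/(Z + Z) = (13 + Z)/((2*Z)) = (13 + Z)*(1/(2*Z)) = (13 + Z)/(2*Z))
k(j) = 10*j (k(j) = 5*(2*j) = 10*j)
(g(Y) + k(R(7))) - 18327 = ((½)*(13 + 7)/7 + 10*(-7)) - 18327 = ((½)*(⅐)*20 - 70) - 18327 = (10/7 - 70) - 18327 = -480/7 - 18327 = -128769/7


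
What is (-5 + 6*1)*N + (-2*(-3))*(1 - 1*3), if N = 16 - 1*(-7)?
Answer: 11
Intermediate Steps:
N = 23 (N = 16 + 7 = 23)
(-5 + 6*1)*N + (-2*(-3))*(1 - 1*3) = (-5 + 6*1)*23 + (-2*(-3))*(1 - 1*3) = (-5 + 6)*23 + 6*(1 - 3) = 1*23 + 6*(-2) = 23 - 12 = 11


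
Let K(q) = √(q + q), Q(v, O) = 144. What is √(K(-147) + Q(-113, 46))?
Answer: √(144 + 7*I*√6) ≈ 12.021 + 0.71318*I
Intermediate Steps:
K(q) = √2*√q (K(q) = √(2*q) = √2*√q)
√(K(-147) + Q(-113, 46)) = √(√2*√(-147) + 144) = √(√2*(7*I*√3) + 144) = √(7*I*√6 + 144) = √(144 + 7*I*√6)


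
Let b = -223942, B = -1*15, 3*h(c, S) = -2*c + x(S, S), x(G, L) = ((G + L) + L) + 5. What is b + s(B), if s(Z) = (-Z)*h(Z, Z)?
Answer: -223992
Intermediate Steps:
x(G, L) = 5 + G + 2*L (x(G, L) = (G + 2*L) + 5 = 5 + G + 2*L)
h(c, S) = 5/3 + S - 2*c/3 (h(c, S) = (-2*c + (5 + S + 2*S))/3 = (-2*c + (5 + 3*S))/3 = (5 - 2*c + 3*S)/3 = 5/3 + S - 2*c/3)
B = -15
s(Z) = -Z*(5/3 + Z/3) (s(Z) = (-Z)*(5/3 + Z - 2*Z/3) = (-Z)*(5/3 + Z/3) = -Z*(5/3 + Z/3))
b + s(B) = -223942 + (1/3)*(-15)*(-5 - 1*(-15)) = -223942 + (1/3)*(-15)*(-5 + 15) = -223942 + (1/3)*(-15)*10 = -223942 - 50 = -223992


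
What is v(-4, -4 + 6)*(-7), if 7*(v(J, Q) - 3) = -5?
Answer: -16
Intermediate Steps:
v(J, Q) = 16/7 (v(J, Q) = 3 + (⅐)*(-5) = 3 - 5/7 = 16/7)
v(-4, -4 + 6)*(-7) = (16/7)*(-7) = -16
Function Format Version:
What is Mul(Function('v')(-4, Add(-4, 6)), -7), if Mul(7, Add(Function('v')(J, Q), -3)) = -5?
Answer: -16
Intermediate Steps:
Function('v')(J, Q) = Rational(16, 7) (Function('v')(J, Q) = Add(3, Mul(Rational(1, 7), -5)) = Add(3, Rational(-5, 7)) = Rational(16, 7))
Mul(Function('v')(-4, Add(-4, 6)), -7) = Mul(Rational(16, 7), -7) = -16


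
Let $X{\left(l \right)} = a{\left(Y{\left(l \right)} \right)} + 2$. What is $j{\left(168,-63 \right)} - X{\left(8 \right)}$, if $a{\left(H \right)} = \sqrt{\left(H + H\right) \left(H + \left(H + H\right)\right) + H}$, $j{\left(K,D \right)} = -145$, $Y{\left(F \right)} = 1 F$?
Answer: $-147 - 14 \sqrt{2} \approx -166.8$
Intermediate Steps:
$Y{\left(F \right)} = F$
$a{\left(H \right)} = \sqrt{H + 6 H^{2}}$ ($a{\left(H \right)} = \sqrt{2 H \left(H + 2 H\right) + H} = \sqrt{2 H 3 H + H} = \sqrt{6 H^{2} + H} = \sqrt{H + 6 H^{2}}$)
$X{\left(l \right)} = 2 + \sqrt{l \left(1 + 6 l\right)}$ ($X{\left(l \right)} = \sqrt{l \left(1 + 6 l\right)} + 2 = 2 + \sqrt{l \left(1 + 6 l\right)}$)
$j{\left(168,-63 \right)} - X{\left(8 \right)} = -145 - \left(2 + \sqrt{8 \left(1 + 6 \cdot 8\right)}\right) = -145 - \left(2 + \sqrt{8 \left(1 + 48\right)}\right) = -145 - \left(2 + \sqrt{8 \cdot 49}\right) = -145 - \left(2 + \sqrt{392}\right) = -145 - \left(2 + 14 \sqrt{2}\right) = -147 - 14 \sqrt{2}$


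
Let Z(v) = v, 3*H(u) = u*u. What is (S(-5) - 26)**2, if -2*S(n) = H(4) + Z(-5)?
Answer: 24649/36 ≈ 684.69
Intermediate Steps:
H(u) = u**2/3 (H(u) = (u*u)/3 = u**2/3)
S(n) = -1/6 (S(n) = -((1/3)*4**2 - 5)/2 = -((1/3)*16 - 5)/2 = -(16/3 - 5)/2 = -1/2*1/3 = -1/6)
(S(-5) - 26)**2 = (-1/6 - 26)**2 = (-157/6)**2 = 24649/36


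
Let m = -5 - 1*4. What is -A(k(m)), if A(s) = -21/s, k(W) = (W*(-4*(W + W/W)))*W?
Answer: 7/864 ≈ 0.0081019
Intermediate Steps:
m = -9 (m = -5 - 4 = -9)
k(W) = W**2*(-4 - 4*W) (k(W) = (W*(-4*(W + 1)))*W = (W*(-4*(1 + W)))*W = (W*(-4 - 4*W))*W = W**2*(-4 - 4*W))
-A(k(m)) = -(-21)/(4*(-9)**2*(-1 - 1*(-9))) = -(-21)/(4*81*(-1 + 9)) = -(-21)/(4*81*8) = -(-21)/2592 = -1*(-7/864) = 7/864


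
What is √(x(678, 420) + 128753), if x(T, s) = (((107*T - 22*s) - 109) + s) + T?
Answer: 2*√48262 ≈ 439.37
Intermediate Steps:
x(T, s) = -109 - 21*s + 108*T (x(T, s) = (((-22*s + 107*T) - 109) + s) + T = ((-109 - 22*s + 107*T) + s) + T = (-109 - 21*s + 107*T) + T = -109 - 21*s + 108*T)
√(x(678, 420) + 128753) = √((-109 - 21*420 + 108*678) + 128753) = √((-109 - 8820 + 73224) + 128753) = √(64295 + 128753) = √193048 = 2*√48262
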